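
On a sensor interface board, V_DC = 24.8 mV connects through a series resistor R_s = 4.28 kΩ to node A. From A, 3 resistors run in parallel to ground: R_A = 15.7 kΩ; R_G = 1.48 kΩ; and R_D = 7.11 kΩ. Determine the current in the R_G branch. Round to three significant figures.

I ≈ 3.52 µA

Combine the parallel branches: R_p = (1/15.7 + 1/1.48 + 1/7.11)⁻¹ = 1.136 kΩ.
V_A by voltage divider: V_A = 24.8 × 1.136/(4.28 + 1.136) = 5.203 mV.
I(R_G) = V_A / R_G = 5.203/1.48 = 3.516 µA.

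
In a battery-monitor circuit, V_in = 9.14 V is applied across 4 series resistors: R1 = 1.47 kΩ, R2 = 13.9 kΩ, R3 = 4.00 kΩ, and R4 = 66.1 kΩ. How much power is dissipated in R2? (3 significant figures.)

P ≈ 0.159 mW

The common current is I = 9.14/85.47 = 0.1069 mA.
P(R2) = I²·R2 = (0.1069)² × 13.9 = 0.1590 mW.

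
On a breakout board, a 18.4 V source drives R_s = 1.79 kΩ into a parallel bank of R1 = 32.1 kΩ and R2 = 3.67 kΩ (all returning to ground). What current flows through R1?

Combine the parallel branches: R_p = (1/32.1 + 1/3.67)⁻¹ = 3.293 kΩ.
V_A = 18.4 × 3.293/5.083 = 11.92 V.
Branch current I = V_A/R1 = 11.92/32.1 = 0.3714 mA.

I ≈ 0.371 mA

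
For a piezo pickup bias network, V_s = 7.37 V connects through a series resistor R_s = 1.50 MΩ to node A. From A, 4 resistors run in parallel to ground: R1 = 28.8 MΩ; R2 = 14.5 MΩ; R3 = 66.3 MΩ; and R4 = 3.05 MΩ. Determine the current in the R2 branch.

I ≈ 0.304 µA

Equivalent of the parallel group: R_p = 2.239 MΩ.
V_A = 7.37 × 2.239/3.739 = 4.413 V.
I(R2) = V_A / R2 = 4.413/14.5 = 0.3044 µA.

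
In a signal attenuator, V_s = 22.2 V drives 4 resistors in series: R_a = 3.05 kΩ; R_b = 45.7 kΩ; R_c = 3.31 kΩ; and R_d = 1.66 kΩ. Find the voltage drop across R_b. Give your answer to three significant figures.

V ≈ 18.9 V

Series total: ΣR = 3.05 + 45.7 + 3.31 + 1.66 = 53.72 kΩ.
By the voltage-divider rule, V = 22.2 × 45.70/53.72 = 18.89 V.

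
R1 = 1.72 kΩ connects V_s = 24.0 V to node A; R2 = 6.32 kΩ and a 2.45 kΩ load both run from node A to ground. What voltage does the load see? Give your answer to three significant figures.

V_out ≈ 12.2 V

R2 ‖ R_L = (6.32 × 2.45)/(6.32 + 2.45) = 1.766 kΩ.
Now apply the divider: V_out = 24.0 × 0.5065 = 12.16 V.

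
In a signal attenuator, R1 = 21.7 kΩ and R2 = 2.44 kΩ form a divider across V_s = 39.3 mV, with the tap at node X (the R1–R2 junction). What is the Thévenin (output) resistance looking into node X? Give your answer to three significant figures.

R_th ≈ 2.19 kΩ

Zeroing V_s shorts the top of R1 to ground, so R_th = R1 ‖ R2 = 2.193 kΩ.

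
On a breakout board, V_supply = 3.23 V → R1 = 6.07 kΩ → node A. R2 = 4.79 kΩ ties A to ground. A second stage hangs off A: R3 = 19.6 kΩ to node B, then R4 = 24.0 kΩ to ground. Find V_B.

V_B ≈ 0.739 V

Looking into the second stage from A: R3 + R4 = 43.60 kΩ appears in parallel with R2.
Effective lower resistance at A: R2 ‖ 43.60 = 4.316 kΩ.
First divider: V_A = V_supply · 4.316/(6.07 + 4.316) = 1.342 V.
Then the unloaded second divider: V_B = V_A × R4/(R3+R4) = 1.342 × 0.5505 = 0.7388 V.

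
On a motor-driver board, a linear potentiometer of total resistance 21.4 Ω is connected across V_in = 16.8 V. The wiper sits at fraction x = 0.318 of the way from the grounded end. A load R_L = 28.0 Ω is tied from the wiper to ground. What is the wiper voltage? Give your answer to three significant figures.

V_out ≈ 4.58 V

The pot divides into 14.59 Ω above the wiper and 6.805 Ω below.
R_L loads the lower segment: effective lower R = 5.475 Ω.
Then V_out = V_in · 5.475/(14.59 + 5.475) = 4.583 V.
(Unloaded: V_out = x·V_in = 5.34 V.)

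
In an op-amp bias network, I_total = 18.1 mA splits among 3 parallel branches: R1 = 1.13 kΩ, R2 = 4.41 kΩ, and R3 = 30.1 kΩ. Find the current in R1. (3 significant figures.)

I ≈ 14.0 mA

Conductances: ΣG = 1/1.13 + 1/4.41 + 1/30.1 = 1.145 (1/kΩ).
R1 takes the fraction G_k/ΣG = 0.8850/1.145 = 0.7729, so I = 18.1 × 0.7729 = 13.99 mA.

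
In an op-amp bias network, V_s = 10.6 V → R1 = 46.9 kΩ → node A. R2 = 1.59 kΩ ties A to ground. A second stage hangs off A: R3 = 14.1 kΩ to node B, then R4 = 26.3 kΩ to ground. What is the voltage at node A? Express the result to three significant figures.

The second stage (R3 + R4 = 40.40 kΩ) loads node A in parallel with R2.
Effective lower resistance at A: R2 ‖ 40.40 = 1.530 kΩ.
First divider: V_A = V_s · 1.530/(46.9 + 1.530) = 0.3348 V.

V_A ≈ 0.335 V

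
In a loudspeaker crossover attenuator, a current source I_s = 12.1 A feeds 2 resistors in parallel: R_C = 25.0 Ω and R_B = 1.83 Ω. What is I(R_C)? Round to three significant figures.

I ≈ 0.825 A

With just two branches, the current splits inversely with resistance.
I(R_C) = 12.1 × 1.83/(25.0 + 1.83) = 12.1 × 0.06821 = 0.8253 A.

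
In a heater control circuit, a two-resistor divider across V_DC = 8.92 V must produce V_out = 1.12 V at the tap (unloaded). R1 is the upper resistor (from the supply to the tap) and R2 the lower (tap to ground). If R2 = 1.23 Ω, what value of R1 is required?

V_out/V_DC = R2/(R1+R2) = 0.1256.
Rearranging, R1 = R2·(1−k)/k = 1.23 × 6.964 = 8.566 Ω.

R1 ≈ 8.57 Ω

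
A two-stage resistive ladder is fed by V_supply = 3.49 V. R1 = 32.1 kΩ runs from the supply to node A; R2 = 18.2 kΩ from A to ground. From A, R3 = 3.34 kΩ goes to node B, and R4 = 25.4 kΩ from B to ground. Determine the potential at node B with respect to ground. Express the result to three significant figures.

Node A sees R2 in parallel with the series input of stage 2, R3 + R4 = 28.74 kΩ.
R2 ‖ (R3+R4) = 11.14 kΩ.
So V_A = 3.49 × 0.2577 = 0.8993 V.
Stage 2 is unloaded, so V_B = V_A · R4/(R3+R4) = 0.8993 × 25.4/28.74 = 0.7948 V.

V_B ≈ 0.795 V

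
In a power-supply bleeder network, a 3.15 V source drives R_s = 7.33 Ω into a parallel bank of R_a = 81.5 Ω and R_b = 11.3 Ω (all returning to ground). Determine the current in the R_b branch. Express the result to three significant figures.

Combine the parallel branches: R_p = (1/81.5 + 1/11.3)⁻¹ = 9.924 Ω.
V_A = 3.15 × 9.924/17.25 = 1.812 V.
Branch current I = V_A/R_b = 1.812/11.3 = 0.1603 A.

I ≈ 0.160 A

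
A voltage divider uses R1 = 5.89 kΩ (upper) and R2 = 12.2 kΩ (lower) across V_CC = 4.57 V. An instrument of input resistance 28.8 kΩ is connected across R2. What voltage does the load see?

First combine the lower leg with the load: R2 ‖ R_L = 8.570 kΩ.
Then V_out = V_CC · R2'/(R1 + R2') = 4.57 × 8.570/14.46 = 2.708 V.
(Unloaded it would be 3.08 V; the load pulls it down.)

V_out ≈ 2.71 V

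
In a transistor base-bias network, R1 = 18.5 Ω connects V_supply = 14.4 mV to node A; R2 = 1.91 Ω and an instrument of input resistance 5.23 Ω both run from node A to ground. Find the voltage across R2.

V_out ≈ 1.01 mV

The load sits in parallel with R2, giving an effective lower resistance R2' = R2·R_L/(R2+R_L) = 1.399 Ω.
Then V_out = V_supply · R2'/(R1 + R2') = 14.4 × 1.399/19.90 = 1.012 mV.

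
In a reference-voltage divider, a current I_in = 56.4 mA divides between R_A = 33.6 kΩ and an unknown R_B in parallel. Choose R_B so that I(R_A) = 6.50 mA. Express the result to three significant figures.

R_B ≈ 4.38 kΩ

Two-branch current divider: I_A = I_in · R_B/(R_A + R_B).
6.50/56.4 = R_B/(R_A + R_B) → R_B = R_A · (0.1152)/(1 − 0.1152) = 33.6 × 0.1303 = 4.377 kΩ.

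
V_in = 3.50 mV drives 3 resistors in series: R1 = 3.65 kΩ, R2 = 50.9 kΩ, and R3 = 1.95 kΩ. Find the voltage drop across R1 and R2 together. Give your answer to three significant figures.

ΣR = 3.65 + 50.9 + 1.95 = 56.50 kΩ.
R_{R1..R2} = 3.65 + 50.9 = 54.55 kΩ.
By the voltage-divider rule, V = 3.50 × 54.55/56.50 = 3.379 mV.

V ≈ 3.38 mV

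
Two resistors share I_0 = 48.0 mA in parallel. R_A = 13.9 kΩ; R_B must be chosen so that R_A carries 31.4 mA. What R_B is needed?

R_B ≈ 26.3 kΩ

Two-branch current divider: I_A = I_0 · R_B/(R_A + R_B).
31.4/48.0 = R_B/(R_A + R_B) → R_B = R_A · (0.6542)/(1 − 0.6542) = 13.9 × 1.892 = 26.29 kΩ.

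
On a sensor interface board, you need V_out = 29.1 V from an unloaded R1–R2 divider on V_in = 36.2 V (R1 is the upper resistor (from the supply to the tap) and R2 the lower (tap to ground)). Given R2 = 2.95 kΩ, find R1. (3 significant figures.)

R1 ≈ 0.720 kΩ

V_out/V_in = R2/(R1+R2) = 0.8039.
R1 = R2·(1/k − 1) = 2.95 × 0.2440 = 0.7198 kΩ.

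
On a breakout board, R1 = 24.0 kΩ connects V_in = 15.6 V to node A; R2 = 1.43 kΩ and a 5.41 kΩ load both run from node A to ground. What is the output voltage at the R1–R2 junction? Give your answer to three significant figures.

V_out ≈ 0.702 V

The load sits in parallel with R2, giving an effective lower resistance R2' = R2·R_L/(R2+R_L) = 1.131 kΩ.
Voltage divider with the loaded lower leg: V_out = 15.6 × 1.131/(24.0 + 1.131) = 15.6 × 0.04501 = 0.7021 V.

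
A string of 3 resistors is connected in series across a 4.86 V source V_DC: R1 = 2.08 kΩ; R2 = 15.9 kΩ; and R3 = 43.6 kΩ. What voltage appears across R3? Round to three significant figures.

ΣR = 2.08 + 15.9 + 43.6 = 61.58 kΩ.
Voltage divider: V = V_DC · (43.60 / 61.58) = 4.86 × 0.7080 = 3.441 V.

V ≈ 3.44 V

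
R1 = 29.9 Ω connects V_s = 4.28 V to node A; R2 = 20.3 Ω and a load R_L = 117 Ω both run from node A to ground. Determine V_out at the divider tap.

V_out ≈ 1.57 V

R2 ‖ R_L = (20.3 × 117)/(20.3 + 117) = 17.30 Ω.
Now apply the divider: V_out = 4.28 × 0.3665 = 1.569 V.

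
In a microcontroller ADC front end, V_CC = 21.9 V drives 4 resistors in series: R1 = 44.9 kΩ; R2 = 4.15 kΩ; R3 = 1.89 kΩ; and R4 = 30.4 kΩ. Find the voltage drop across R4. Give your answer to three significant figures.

Series total: ΣR = 44.9 + 4.15 + 1.89 + 30.4 = 81.34 kΩ.
By the voltage-divider rule, V = 21.9 × 30.40/81.34 = 8.185 V.

V ≈ 8.18 V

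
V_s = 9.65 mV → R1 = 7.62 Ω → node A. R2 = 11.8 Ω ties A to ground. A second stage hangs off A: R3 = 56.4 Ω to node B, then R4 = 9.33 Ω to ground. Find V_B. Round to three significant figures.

Looking into the second stage from A: R3 + R4 = 65.73 Ω appears in parallel with R2.
Effective lower resistance at A: R2 ‖ 65.73 = 10.00 Ω.
V_A = 9.65 × 10.00/(7.62 + 10.00) = 5.478 mV.
Then the unloaded second divider: V_B = V_A × R4/(R3+R4) = 5.478 × 0.1419 = 0.7775 mV.

V_B ≈ 0.778 mV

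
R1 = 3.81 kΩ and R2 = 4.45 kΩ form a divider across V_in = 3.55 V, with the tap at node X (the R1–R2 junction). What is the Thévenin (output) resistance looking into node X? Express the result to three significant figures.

R_th ≈ 2.05 kΩ

Zeroing V_in shorts the top of R1 to ground, so R_th = R1 ‖ R2 = 2.053 kΩ.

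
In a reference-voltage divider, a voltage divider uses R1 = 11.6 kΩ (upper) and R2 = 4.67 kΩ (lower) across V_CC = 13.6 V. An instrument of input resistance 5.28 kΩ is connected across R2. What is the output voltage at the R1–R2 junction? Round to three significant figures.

V_out ≈ 2.39 V

First combine the lower leg with the load: R2 ‖ R_L = 2.478 kΩ.
Voltage divider with the loaded lower leg: V_out = 13.6 × 2.478/(11.6 + 2.478) = 13.6 × 0.1760 = 2.394 V.
(Unloaded it would be 3.90 V; the load pulls it down.)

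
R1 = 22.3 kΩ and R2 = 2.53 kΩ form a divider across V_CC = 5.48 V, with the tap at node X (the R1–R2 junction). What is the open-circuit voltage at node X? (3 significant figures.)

With X open, the divider is unloaded: V_th = 5.48 × 2.53/24.83 = 0.5584 V.

V_th ≈ 0.558 V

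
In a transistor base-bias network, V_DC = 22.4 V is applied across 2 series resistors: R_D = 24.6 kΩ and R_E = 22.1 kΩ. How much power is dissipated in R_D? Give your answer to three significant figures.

P ≈ 5.66 mW

The common current is I = 22.4/46.70 = 0.4797 mA.
P = I²R = 0.2301 × 24.6 = 5.660 mW.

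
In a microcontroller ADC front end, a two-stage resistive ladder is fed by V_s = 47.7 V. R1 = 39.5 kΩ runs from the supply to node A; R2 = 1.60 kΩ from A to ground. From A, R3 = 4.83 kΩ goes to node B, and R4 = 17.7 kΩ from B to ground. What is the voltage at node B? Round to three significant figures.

V_B ≈ 1.37 V

Node A sees R2 in parallel with the series input of stage 2, R3 + R4 = 22.53 kΩ.
R2 ‖ (R3+R4) = 1.494 kΩ.
So V_A = 47.7 × 0.03644 = 1.738 V.
Stage 2 is unloaded, so V_B = V_A · R4/(R3+R4) = 1.738 × 17.7/22.53 = 1.366 V.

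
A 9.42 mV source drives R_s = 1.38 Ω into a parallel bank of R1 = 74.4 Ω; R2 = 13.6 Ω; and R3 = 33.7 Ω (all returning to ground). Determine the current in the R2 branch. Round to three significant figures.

Equivalent of the parallel group: R_p = 8.573 Ω.
V_A = 9.42 × 8.573/9.953 = 8.114 mV.
I(R2) = V_A / R2 = 8.114/13.6 = 0.5966 mA.

I ≈ 0.597 mA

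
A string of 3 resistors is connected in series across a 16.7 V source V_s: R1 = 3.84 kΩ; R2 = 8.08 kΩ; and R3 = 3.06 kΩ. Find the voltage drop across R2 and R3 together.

V ≈ 12.4 V

Series total: ΣR = 3.84 + 8.08 + 3.06 = 14.98 kΩ.
R_{R2..R3} = 8.08 + 3.06 = 11.14 kΩ.
Voltage divider: V = V_s · (11.14 / 14.98) = 16.7 × 0.7437 = 12.42 V.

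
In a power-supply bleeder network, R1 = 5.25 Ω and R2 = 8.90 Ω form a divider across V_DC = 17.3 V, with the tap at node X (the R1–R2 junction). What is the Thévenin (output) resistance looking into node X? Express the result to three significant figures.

R_th ≈ 3.30 Ω

With V_DC suppressed (replaced by a short), R_th = R1 ‖ R2 = (5.250 × 8.90)/(5.250 + 8.90) = 3.302 Ω.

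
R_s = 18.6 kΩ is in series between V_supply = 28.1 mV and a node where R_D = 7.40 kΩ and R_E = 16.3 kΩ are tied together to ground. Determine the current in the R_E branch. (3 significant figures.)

I ≈ 0.370 µA

Equivalent of the parallel group: R_p = 5.089 kΩ.
V_A by voltage divider: V_A = 28.1 × 5.089/(18.6 + 5.089) = 6.037 mV.
I(R_E) = V_A / R_E = 6.037/16.3 = 0.3704 µA.
(Check via current divider: I_total = 1.186 µA; share G_k/ΣG = 0.3122 → same result.)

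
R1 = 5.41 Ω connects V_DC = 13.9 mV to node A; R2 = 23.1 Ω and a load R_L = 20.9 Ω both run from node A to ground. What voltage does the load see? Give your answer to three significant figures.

V_out ≈ 9.31 mV

First combine the lower leg with the load: R2 ‖ R_L = 10.97 Ω.
Now apply the divider: V_out = 13.9 × 0.6698 = 9.310 mV.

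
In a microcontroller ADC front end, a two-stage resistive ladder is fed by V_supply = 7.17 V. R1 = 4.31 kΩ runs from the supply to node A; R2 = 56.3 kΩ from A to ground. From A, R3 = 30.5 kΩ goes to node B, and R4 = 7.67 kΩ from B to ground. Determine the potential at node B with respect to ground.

V_B ≈ 1.21 V

The second stage (R3 + R4 = 38.17 kΩ) loads node A in parallel with R2.
Effective lower resistance at A: R2 ‖ 38.17 = 22.75 kΩ.
So V_A = 7.17 × 0.8407 = 6.028 V.
Then the unloaded second divider: V_B = V_A × R4/(R3+R4) = 6.028 × 0.2009 = 1.211 V.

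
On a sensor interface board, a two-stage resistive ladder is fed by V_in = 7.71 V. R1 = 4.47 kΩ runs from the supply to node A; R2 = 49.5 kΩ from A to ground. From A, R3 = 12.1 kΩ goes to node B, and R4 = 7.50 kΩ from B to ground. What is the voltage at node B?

V_B ≈ 2.24 V

The second stage (R3 + R4 = 19.60 kΩ) loads node A in parallel with R2.
Effective lower resistance at A: R2 ‖ 19.60 = 14.04 kΩ.
First divider: V_A = V_in · 14.04/(4.47 + 14.04) = 5.848 V.
V_B = V_A × 0.3827 = 2.238 V.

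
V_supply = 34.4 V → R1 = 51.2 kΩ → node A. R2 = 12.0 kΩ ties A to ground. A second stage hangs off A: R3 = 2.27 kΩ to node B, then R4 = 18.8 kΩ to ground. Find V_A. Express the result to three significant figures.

Node A sees R2 in parallel with the series input of stage 2, R3 + R4 = 21.07 kΩ.
R2 ‖ (R3+R4) = 7.646 kΩ.
First divider: V_A = V_supply · 7.646/(51.2 + 7.646) = 4.469 V.

V_A ≈ 4.47 V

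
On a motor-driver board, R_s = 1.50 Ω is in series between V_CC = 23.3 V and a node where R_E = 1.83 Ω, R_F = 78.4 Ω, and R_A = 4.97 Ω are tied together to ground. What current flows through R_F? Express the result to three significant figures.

I ≈ 0.139 A

Equivalent of the parallel group: R_p = 1.315 Ω.
Node voltage V_A = V_CC · R_p/(R_s + R_p) = 23.3 × 0.4672 = 10.88 V.
I(R_F) = V_A / R_F = 10.88/78.4 = 0.1388 A.
(Check via current divider: I_total = 8.277 A; share G_k/ΣG = 0.01677 → same result.)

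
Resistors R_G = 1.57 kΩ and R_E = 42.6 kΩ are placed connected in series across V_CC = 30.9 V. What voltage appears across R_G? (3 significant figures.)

V ≈ 1.10 V

Total series resistance ΣR = 1.57 + 42.6 = 44.17 kΩ.
By the voltage-divider rule, V = 30.9 × 1.570/44.17 = 1.098 V.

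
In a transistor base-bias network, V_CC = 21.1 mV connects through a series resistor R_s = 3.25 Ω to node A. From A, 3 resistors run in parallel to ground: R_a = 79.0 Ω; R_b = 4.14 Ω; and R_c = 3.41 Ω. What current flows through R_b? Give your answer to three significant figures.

I ≈ 1.83 mA

Parallel bank: R_p = 1/(1/79.0 + 1/4.14 + 1/3.41) = 1.827 Ω.
V_A by voltage divider: V_A = 21.1 × 1.827/(3.25 + 1.827) = 7.592 mV.
I(R_b) = V_A / R_b = 7.592/4.14 = 1.834 mA.
(Equivalently: I_total = 4.156 mA, then current-divider fraction G_k/ΣG = 0.4412.)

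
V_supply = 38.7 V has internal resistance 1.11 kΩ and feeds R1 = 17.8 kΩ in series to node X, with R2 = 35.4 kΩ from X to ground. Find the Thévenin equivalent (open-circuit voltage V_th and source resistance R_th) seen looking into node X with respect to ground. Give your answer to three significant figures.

V_th ≈ 25.2 V, R_th ≈ 12.3 kΩ

R1' = 1.11 + 17.8 = 18.91 kΩ (source resistance + R1).
Open-circuit (no load on X): V_th = V_supply · R2/(R1' + R2) = 38.7 × 35.4/(18.91 + 35.4) = 25.23 V.
With V_supply suppressed (replaced by a short), R_th = R1' ‖ R2 = (18.91 × 35.4)/(18.91 + 35.4) = 12.33 kΩ.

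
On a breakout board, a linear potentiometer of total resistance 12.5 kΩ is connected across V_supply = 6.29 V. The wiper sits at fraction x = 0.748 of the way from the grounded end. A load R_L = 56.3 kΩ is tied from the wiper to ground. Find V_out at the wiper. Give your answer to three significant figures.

V_out ≈ 4.52 V

Split the track: R_lower = x·R_p = 9.350 kΩ, R_upper = (1−x)·R_p = 3.150 kΩ.
(x·R_p) ‖ R_L = 8.018 kΩ.
Then V_out = V_supply · 8.018/(3.150 + 8.018) = 4.516 V.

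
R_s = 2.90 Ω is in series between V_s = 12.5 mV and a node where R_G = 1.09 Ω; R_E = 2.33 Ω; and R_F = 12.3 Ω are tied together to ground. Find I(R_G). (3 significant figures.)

Parallel bank: R_p = 1/(1/1.09 + 1/2.33 + 1/12.3) = 0.7003 Ω.
V_A by voltage divider: V_A = 12.5 × 0.7003/(2.90 + 0.7003) = 2.431 mV.
I(R_G) = V_A / R_G = 2.431/1.09 = 2.231 mA.
(Check via current divider: I_total = 3.472 mA; share G_k/ΣG = 0.6425 → same result.)

I ≈ 2.23 mA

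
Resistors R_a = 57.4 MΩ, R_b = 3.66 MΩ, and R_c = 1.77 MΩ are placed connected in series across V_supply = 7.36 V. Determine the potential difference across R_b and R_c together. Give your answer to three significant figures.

Series total: ΣR = 57.4 + 3.66 + 1.77 = 62.83 MΩ.
R_{R_b..R_c} = 3.66 + 1.77 = 5.430 MΩ.
By the voltage-divider rule, V = 7.36 × 5.430/62.83 = 0.6361 V.

V ≈ 0.636 V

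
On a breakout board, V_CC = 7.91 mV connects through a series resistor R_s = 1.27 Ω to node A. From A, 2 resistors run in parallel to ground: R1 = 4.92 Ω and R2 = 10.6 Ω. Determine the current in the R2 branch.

I ≈ 0.542 mA

Parallel bank: R_p = 1/(1/4.92 + 1/10.6) = 3.360 Ω.
V_A = 7.91 × 3.360/4.630 = 5.740 mV.
I(R2) = V_A / R2 = 5.740/10.6 = 0.5416 mA.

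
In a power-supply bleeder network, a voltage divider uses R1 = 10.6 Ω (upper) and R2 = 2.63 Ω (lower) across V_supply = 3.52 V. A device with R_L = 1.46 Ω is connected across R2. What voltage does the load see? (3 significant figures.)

R2 ‖ R_L = (2.63 × 1.46)/(2.63 + 1.46) = 0.9388 Ω.
Voltage divider with the loaded lower leg: V_out = 3.52 × 0.9388/(10.6 + 0.9388) = 3.52 × 0.08136 = 0.2864 V.

V_out ≈ 0.286 V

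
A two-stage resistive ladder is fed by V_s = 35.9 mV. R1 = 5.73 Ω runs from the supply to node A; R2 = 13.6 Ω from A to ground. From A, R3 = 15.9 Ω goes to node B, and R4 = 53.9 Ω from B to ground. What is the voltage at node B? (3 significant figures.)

Node A sees R2 in parallel with the series input of stage 2, R3 + R4 = 69.80 Ω.
R2 ‖ (R3+R4) = 11.38 Ω.
V_A = 35.9 × 11.38/(5.73 + 11.38) = 23.88 mV.
Then the unloaded second divider: V_B = V_A × R4/(R3+R4) = 23.88 × 0.7722 = 18.44 mV.

V_B ≈ 18.4 mV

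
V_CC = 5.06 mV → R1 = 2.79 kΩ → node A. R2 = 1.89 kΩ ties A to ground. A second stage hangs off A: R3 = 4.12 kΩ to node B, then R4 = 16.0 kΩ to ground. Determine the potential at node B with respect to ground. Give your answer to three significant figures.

V_B ≈ 1.54 mV

The second stage (R3 + R4 = 20.12 kΩ) loads node A in parallel with R2.
R2 ‖ (R3+R4) = 1.728 kΩ.
First divider: V_A = V_CC · 1.728/(2.79 + 1.728) = 1.935 mV.
Stage 2 is unloaded, so V_B = V_A · R4/(R3+R4) = 1.935 × 16.0/20.12 = 1.539 mV.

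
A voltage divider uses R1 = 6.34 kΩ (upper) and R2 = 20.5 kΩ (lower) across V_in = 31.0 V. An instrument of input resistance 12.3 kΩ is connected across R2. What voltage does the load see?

V_out ≈ 17.0 V

R2 ‖ R_L = (20.5 × 12.3)/(20.5 + 12.3) = 7.688 kΩ.
Voltage divider with the loaded lower leg: V_out = 31.0 × 7.688/(6.34 + 7.688) = 31.0 × 0.5480 = 16.99 V.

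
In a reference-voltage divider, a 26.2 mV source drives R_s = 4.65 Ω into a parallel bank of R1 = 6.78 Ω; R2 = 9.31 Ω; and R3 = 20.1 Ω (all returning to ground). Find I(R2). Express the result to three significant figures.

I ≈ 1.16 mA

Combine the parallel branches: R_p = (1/6.78 + 1/9.31 + 1/20.1)⁻¹ = 3.282 Ω.
V_A by voltage divider: V_A = 26.2 × 3.282/(4.65 + 3.282) = 10.84 mV.
I(R2) = V_A / R2 = 10.84/9.31 = 1.164 mA.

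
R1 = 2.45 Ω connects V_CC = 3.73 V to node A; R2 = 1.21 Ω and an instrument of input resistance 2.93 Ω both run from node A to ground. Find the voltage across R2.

First combine the lower leg with the load: R2 ‖ R_L = 0.8564 Ω.
Then V_out = V_CC · R2'/(R1 + R2') = 3.73 × 0.8564/3.306 = 0.9661 V.
(Unloaded it would be 1.23 V; the load pulls it down.)

V_out ≈ 0.966 V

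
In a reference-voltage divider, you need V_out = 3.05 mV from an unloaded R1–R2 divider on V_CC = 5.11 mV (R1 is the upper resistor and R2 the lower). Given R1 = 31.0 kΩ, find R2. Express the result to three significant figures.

R2 ≈ 45.9 kΩ

V_out/V_CC = R2/(R1+R2) = 0.5969.
Rearranging, R2 = R1·k/(1−k) = 31.0 × 1.481 = 45.90 kΩ.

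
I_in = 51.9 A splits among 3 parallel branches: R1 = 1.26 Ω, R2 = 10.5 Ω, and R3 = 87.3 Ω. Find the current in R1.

Total conductance ΣG = 1/1.26 + 1/10.5 + 1/87.3 = 0.9003 (units of 1/Ω).
Current divider: I(R1) = I_in · G_k/ΣG = 51.9 × (0.7937/0.9003) = 51.9 × 0.8815 = 45.75 A.

I ≈ 45.7 A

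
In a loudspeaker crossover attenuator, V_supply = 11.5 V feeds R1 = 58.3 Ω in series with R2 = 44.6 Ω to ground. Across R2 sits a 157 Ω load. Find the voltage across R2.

V_out ≈ 4.29 V

First combine the lower leg with the load: R2 ‖ R_L = 34.73 Ω.
Now apply the divider: V_out = 11.5 × 0.3733 = 4.293 V.
(Unloaded it would be 4.98 V; the load pulls it down.)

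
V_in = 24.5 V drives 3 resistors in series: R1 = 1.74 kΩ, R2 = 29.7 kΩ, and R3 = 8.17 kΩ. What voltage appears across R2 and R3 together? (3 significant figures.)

V ≈ 23.4 V

ΣR = 1.74 + 29.7 + 8.17 = 39.61 kΩ.
R_{R2..R3} = 29.7 + 8.17 = 37.87 kΩ.
Voltage divider: V = V_in · (37.87 / 39.61) = 24.5 × 0.9561 = 23.42 V.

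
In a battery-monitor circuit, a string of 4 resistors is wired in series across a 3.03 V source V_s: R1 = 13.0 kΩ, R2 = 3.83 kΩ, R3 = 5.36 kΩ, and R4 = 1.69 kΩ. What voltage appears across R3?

V ≈ 0.680 V

Series total: ΣR = 13.0 + 3.83 + 5.36 + 1.69 = 23.88 kΩ.
V = V_s · R/ΣR = 3.03 × 0.2245 = 0.6801 V.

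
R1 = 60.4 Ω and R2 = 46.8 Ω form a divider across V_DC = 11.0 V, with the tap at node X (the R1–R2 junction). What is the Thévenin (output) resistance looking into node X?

Looking into X with the source shorted: R_th = R1·R2/(R1+R2) = 60.40 × 46.8/107.2 = 26.37 Ω.

R_th ≈ 26.4 Ω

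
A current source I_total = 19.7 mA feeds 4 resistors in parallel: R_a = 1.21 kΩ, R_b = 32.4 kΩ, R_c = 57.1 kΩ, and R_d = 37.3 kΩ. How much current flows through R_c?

ΣG = 1/1.21 + 1/32.4 + 1/57.1 + 1/37.3 = 0.9016.
By the current-divider rule, I = I_total · G_k/ΣG = 19.7 × 0.01942 = 0.3826 mA.

I ≈ 0.383 mA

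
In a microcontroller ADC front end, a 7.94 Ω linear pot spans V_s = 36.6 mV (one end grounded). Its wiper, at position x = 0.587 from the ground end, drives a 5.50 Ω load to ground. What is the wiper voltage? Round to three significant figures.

V_out ≈ 15.9 mV

Lower segment x·R_p = 4.661 Ω; upper segment (1−x)·R_p = 3.279 Ω.
R_L loads the lower segment: effective lower R = 2.523 Ω.
V_out = 36.6 × 2.523/(3.279 + 2.523) = 15.91 mV.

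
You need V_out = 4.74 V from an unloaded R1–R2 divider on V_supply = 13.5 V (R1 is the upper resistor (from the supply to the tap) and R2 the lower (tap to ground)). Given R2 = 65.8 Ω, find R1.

The divider ratio is R2/(R1+R2) = 4.74/13.5 = 0.3511.
Rearranging, R1 = R2·(1−k)/k = 65.8 × 1.848 = 121.6 Ω.

R1 ≈ 122 Ω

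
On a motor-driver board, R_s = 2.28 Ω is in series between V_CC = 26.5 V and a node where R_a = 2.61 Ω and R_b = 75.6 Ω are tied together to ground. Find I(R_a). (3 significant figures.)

I ≈ 5.33 A

Equivalent of the parallel group: R_p = 2.523 Ω.
V_A = 26.5 × 2.523/4.803 = 13.92 V.
Branch current I = V_A/R_a = 13.92/2.61 = 5.333 A.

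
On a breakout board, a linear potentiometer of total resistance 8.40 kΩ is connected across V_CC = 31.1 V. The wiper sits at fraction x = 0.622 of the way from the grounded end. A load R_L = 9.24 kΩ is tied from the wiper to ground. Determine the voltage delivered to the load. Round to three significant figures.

Lower segment x·R_p = 5.225 kΩ; upper segment (1−x)·R_p = 3.175 kΩ.
Lower segment in parallel with the load: 5.225 ‖ 9.24 = 3.338 kΩ.
Loaded-divider output: V_out = 31.1 × 0.5125 = 15.94 V.

V_out ≈ 15.9 V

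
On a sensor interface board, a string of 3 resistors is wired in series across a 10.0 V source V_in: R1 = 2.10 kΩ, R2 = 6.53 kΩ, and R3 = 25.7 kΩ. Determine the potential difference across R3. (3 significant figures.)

V ≈ 7.49 V

Series total: ΣR = 2.10 + 6.53 + 25.7 = 34.33 kΩ.
Voltage divider: V = V_in · (25.70 / 34.33) = 10.0 × 0.7486 = 7.486 V.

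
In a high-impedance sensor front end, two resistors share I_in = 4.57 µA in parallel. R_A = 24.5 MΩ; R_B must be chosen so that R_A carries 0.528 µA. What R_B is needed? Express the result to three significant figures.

In a two-way split, I_A/I_in = R_B/(R_A + R_B).
0.528/4.57 = R_B/(R_A + R_B) → R_B = R_A · (0.1155)/(1 − 0.1155) = 24.5 × 0.1306 = 3.200 MΩ.

R_B ≈ 3.20 MΩ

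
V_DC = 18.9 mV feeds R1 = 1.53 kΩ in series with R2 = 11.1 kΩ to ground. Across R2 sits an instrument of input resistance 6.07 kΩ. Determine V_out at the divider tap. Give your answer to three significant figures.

V_out ≈ 13.6 mV

The load sits in parallel with R2, giving an effective lower resistance R2' = R2·R_L/(R2+R_L) = 3.924 kΩ.
Voltage divider with the loaded lower leg: V_out = 18.9 × 3.924/(1.53 + 3.924) = 18.9 × 0.7195 = 13.60 mV.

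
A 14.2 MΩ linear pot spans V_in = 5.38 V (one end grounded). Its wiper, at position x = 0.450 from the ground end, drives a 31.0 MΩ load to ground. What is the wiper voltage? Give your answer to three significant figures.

Split the track: R_lower = x·R_p = 6.390 MΩ, R_upper = (1−x)·R_p = 7.810 MΩ.
(x·R_p) ‖ R_L = 5.298 MΩ.
V_out = 5.38 × 5.298/(7.810 + 5.298) = 2.174 V.
(Unloaded: V_out = x·V_in = 2.42 V.)

V_out ≈ 2.17 V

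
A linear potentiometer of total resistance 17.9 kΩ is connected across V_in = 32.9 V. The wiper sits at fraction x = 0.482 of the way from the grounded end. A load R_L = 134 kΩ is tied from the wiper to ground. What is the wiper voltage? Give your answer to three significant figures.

The pot divides into 9.272 kΩ above the wiper and 8.628 kΩ below.
(x·R_p) ‖ R_L = 8.106 kΩ.
V_out = 32.9 × 8.106/(9.272 + 8.106) = 15.35 V.

V_out ≈ 15.3 V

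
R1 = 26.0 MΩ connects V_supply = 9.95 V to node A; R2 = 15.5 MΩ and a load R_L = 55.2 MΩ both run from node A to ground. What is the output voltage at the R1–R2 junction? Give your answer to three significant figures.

V_out ≈ 3.16 V

R2 ‖ R_L = (15.5 × 55.2)/(15.5 + 55.2) = 12.10 MΩ.
Voltage divider with the loaded lower leg: V_out = 9.95 × 12.10/(26.0 + 12.10) = 9.95 × 0.3176 = 3.160 V.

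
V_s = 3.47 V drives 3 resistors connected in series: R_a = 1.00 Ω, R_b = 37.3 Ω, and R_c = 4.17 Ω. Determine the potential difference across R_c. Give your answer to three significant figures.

V ≈ 0.341 V

Series total: ΣR = 1.00 + 37.3 + 4.17 = 42.47 Ω.
Voltage divider: V = V_s · (4.170 / 42.47) = 3.47 × 0.09819 = 0.3407 V.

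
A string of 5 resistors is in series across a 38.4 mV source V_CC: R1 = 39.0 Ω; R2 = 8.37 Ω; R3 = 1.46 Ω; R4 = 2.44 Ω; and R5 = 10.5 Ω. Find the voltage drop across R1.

Series total: ΣR = 39.0 + 8.37 + 1.46 + 2.44 + 10.5 = 61.77 Ω.
By the voltage-divider rule, V = 38.4 × 39.00/61.77 = 24.24 mV.

V ≈ 24.2 mV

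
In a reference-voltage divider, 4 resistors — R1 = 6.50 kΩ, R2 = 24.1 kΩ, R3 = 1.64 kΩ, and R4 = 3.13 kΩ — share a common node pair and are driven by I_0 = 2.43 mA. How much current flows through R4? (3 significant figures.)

ΣG = 1/6.50 + 1/24.1 + 1/1.64 + 1/3.13 = 1.125.
By the current-divider rule, I = I_0 · G_k/ΣG = 2.43 × 0.2841 = 0.6904 mA.

I ≈ 0.690 mA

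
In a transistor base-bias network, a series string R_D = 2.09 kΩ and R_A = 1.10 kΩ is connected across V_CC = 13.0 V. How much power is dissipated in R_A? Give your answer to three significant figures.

Series current I = V_CC/ΣR = 13.0/3.190 = 4.075 mA.
V(R_A) = I·R = 4.483 V; P = V·I = 4.483 × 4.075 = 18.27 mW.

P ≈ 18.3 mW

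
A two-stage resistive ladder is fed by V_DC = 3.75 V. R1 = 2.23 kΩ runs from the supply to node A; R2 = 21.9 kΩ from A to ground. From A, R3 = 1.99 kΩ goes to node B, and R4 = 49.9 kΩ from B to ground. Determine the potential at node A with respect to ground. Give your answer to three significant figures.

Node A sees R2 in parallel with the series input of stage 2, R3 + R4 = 51.89 kΩ.
Effective lower resistance at A: R2 ‖ 51.89 = 15.40 kΩ.
First divider: V_A = V_DC · 15.40/(2.23 + 15.40) = 3.276 V.

V_A ≈ 3.28 V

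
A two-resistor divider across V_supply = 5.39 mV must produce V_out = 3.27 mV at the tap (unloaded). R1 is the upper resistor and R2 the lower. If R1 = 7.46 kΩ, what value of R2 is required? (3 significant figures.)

R2 ≈ 11.5 kΩ

The divider ratio is R2/(R1+R2) = 3.27/5.39 = 0.6067.
So R2 = R1 · V_out/(V_supply − V_out) = 7.46 × 3.27/(5.39 − 3.27) = 7.46 × 1.542 = 11.51 kΩ.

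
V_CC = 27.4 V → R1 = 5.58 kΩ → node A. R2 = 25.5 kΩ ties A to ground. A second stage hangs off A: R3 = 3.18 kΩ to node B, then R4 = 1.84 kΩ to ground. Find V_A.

Looking into the second stage from A: R3 + R4 = 5.020 kΩ appears in parallel with R2.
R2 ‖ (R3+R4) = 4.194 kΩ.
V_A = 27.4 × 4.194/(5.58 + 4.194) = 11.76 V.

V_A ≈ 11.8 V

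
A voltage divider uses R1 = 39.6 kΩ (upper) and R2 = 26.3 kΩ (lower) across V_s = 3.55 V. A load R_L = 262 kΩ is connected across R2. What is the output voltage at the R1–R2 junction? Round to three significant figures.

V_out ≈ 1.34 V

The load sits in parallel with R2, giving an effective lower resistance R2' = R2·R_L/(R2+R_L) = 23.90 kΩ.
Now apply the divider: V_out = 3.55 × 0.3764 = 1.336 V.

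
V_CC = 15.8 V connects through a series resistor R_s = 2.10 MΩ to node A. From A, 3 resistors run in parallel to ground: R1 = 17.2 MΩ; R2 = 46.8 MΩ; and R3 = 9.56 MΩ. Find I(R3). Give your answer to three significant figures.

I ≈ 1.19 µA

Equivalent of the parallel group: R_p = 5.432 MΩ.
V_A = 15.8 × 5.432/7.532 = 11.39 V.
I(R3) = V_A / R3 = 11.39/9.56 = 1.192 µA.
(Equivalently: I_total = 2.098 µA, then current-divider fraction G_k/ΣG = 0.5682.)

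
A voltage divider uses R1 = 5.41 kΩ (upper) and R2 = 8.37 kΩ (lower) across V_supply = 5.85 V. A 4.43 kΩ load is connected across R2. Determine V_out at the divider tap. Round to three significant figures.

V_out ≈ 2.04 V

The load sits in parallel with R2, giving an effective lower resistance R2' = R2·R_L/(R2+R_L) = 2.897 kΩ.
Now apply the divider: V_out = 5.85 × 0.3487 = 2.040 V.
(Unloaded it would be 3.55 V; the load pulls it down.)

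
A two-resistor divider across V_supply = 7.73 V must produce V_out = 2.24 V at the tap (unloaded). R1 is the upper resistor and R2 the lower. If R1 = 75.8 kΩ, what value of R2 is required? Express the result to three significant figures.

R2 ≈ 30.9 kΩ

Required fraction k = V_out/V_supply = 0.2898.
So R2 = R1 · V_out/(V_supply − V_out) = 75.8 × 2.24/(7.73 − 2.24) = 75.8 × 0.4080 = 30.93 kΩ.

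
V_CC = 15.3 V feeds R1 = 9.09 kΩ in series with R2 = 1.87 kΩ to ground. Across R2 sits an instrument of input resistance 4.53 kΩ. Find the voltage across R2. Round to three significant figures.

V_out ≈ 1.94 V

The load sits in parallel with R2, giving an effective lower resistance R2' = R2·R_L/(R2+R_L) = 1.324 kΩ.
Then V_out = V_CC · R2'/(R1 + R2') = 15.3 × 1.324/10.41 = 1.945 V.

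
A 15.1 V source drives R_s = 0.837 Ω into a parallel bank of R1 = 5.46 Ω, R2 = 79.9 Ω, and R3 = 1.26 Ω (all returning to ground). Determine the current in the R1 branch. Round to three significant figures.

I ≈ 1.51 A

Combine the parallel branches: R_p = (1/5.46 + 1/79.9 + 1/1.26)⁻¹ = 1.011 Ω.
V_A = 15.1 × 1.011/1.848 = 8.260 V.
I(R1) = V_A / R1 = 8.260/5.46 = 1.513 A.
(Check via current divider: I_total = 8.172 A; share G_k/ΣG = 0.1851 → same result.)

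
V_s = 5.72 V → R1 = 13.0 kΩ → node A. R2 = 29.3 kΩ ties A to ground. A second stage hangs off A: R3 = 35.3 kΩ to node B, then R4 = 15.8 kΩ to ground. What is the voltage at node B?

V_B ≈ 1.04 V

Node A sees R2 in parallel with the series input of stage 2, R3 + R4 = 51.10 kΩ.
Effective lower resistance at A: R2 ‖ 51.10 = 18.62 kΩ.
First divider: V_A = V_s · 18.62/(13.0 + 18.62) = 3.368 V.
Stage 2 is unloaded, so V_B = V_A · R4/(R3+R4) = 3.368 × 15.8/51.10 = 1.042 V.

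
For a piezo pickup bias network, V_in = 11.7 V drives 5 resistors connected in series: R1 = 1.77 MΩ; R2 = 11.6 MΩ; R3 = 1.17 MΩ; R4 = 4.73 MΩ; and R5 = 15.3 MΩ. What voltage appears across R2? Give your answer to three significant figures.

V ≈ 3.93 V

ΣR = 1.77 + 11.6 + 1.17 + 4.73 + 15.3 = 34.57 MΩ.
Voltage divider: V = V_in · (11.60 / 34.57) = 11.7 × 0.3356 = 3.926 V.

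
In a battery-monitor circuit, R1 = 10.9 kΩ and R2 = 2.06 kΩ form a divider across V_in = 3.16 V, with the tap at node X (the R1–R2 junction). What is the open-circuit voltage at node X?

V_th ≈ 0.502 V

With X open, the divider is unloaded: V_th = 3.16 × 2.06/12.96 = 0.5023 V.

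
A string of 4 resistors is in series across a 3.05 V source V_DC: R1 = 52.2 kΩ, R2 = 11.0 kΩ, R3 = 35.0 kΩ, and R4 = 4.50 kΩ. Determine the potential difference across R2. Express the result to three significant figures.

ΣR = 52.2 + 11.0 + 35.0 + 4.50 = 102.7 kΩ.
Voltage divider: V = V_DC · (11.00 / 102.7) = 3.05 × 0.1071 = 0.3267 V.

V ≈ 0.327 V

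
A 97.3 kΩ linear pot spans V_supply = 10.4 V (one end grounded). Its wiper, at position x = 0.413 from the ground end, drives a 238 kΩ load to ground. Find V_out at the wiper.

Lower segment x·R_p = 40.18 kΩ; upper segment (1−x)·R_p = 57.12 kΩ.
R_L loads the lower segment: effective lower R = 34.38 kΩ.
V_out = 10.4 × 34.38/(57.12 + 34.38) = 3.908 V.

V_out ≈ 3.91 V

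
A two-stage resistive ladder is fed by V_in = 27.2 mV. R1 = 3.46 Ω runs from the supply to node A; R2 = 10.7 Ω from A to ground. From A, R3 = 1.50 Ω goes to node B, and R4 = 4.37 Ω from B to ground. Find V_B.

Node A sees R2 in parallel with the series input of stage 2, R3 + R4 = 5.870 Ω.
Effective lower resistance at A: R2 ‖ 5.870 = 3.791 Ω.
V_A = 27.2 × 3.791/(3.46 + 3.791) = 14.22 mV.
Stage 2 is unloaded, so V_B = V_A · R4/(R3+R4) = 14.22 × 4.37/5.870 = 10.59 mV.

V_B ≈ 10.6 mV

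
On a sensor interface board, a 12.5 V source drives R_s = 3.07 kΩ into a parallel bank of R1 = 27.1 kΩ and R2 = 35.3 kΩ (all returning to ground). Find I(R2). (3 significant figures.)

Parallel bank: R_p = 1/(1/27.1 + 1/35.3) = 15.33 kΩ.
V_A by voltage divider: V_A = 12.5 × 15.33/(3.07 + 15.33) = 10.41 V.
Branch current I = V_A/R2 = 10.41/35.3 = 0.2950 mA.

I ≈ 0.295 mA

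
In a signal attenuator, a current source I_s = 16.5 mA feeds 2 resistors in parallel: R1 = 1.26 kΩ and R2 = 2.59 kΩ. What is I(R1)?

Two-branch current divider: I_k = I_s · R_other/(R_1 + R_2).
So I = 16.5 × 2.59/3.850 = 11.10 mA.

I ≈ 11.1 mA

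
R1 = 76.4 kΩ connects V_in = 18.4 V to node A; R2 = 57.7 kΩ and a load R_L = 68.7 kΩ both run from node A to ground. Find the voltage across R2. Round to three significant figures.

V_out ≈ 5.35 V

R2 ‖ R_L = (57.7 × 68.7)/(57.7 + 68.7) = 31.36 kΩ.
Now apply the divider: V_out = 18.4 × 0.2910 = 5.355 V.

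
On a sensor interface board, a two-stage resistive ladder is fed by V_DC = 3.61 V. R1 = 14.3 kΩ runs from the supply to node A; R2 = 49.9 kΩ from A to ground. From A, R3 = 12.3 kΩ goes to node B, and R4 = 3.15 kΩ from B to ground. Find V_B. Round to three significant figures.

V_B ≈ 0.333 V

Looking into the second stage from A: R3 + R4 = 15.45 kΩ appears in parallel with R2.
R2 ‖ (R3+R4) = 11.80 kΩ.
V_A = 3.61 × 11.80/(14.3 + 11.80) = 1.632 V.
Stage 2 is unloaded, so V_B = V_A · R4/(R3+R4) = 1.632 × 3.15/15.45 = 0.3327 V.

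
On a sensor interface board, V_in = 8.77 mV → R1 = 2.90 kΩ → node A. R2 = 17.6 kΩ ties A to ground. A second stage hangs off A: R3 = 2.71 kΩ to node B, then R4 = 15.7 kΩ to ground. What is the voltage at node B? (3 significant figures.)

V_B ≈ 5.66 mV

The second stage (R3 + R4 = 18.41 kΩ) loads node A in parallel with R2.
Effective lower resistance at A: R2 ‖ 18.41 = 8.998 kΩ.
V_A = 8.77 × 8.998/(2.90 + 8.998) = 6.632 mV.
Then the unloaded second divider: V_B = V_A × R4/(R3+R4) = 6.632 × 0.8528 = 5.656 mV.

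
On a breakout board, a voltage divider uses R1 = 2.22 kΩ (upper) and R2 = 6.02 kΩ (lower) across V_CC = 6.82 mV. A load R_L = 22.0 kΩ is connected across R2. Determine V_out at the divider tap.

V_out ≈ 4.64 mV

R2 ‖ R_L = (6.02 × 22.0)/(6.02 + 22.0) = 4.727 kΩ.
Now apply the divider: V_out = 6.82 × 0.6804 = 4.640 mV.
(Unloaded it would be 4.98 mV; the load pulls it down.)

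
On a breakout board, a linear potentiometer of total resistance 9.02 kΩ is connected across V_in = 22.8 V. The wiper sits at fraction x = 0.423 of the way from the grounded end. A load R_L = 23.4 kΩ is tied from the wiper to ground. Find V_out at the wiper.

Split the track: R_lower = x·R_p = 3.815 kΩ, R_upper = (1−x)·R_p = 5.205 kΩ.
Lower segment in parallel with the load: 3.815 ‖ 23.4 = 3.281 kΩ.
Loaded-divider output: V_out = 22.8 × 0.3866 = 8.815 V.

V_out ≈ 8.82 V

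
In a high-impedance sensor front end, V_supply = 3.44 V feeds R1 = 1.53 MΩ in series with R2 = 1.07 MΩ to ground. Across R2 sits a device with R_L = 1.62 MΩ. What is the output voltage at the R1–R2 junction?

V_out ≈ 1.02 V

R2 ‖ R_L = (1.07 × 1.62)/(1.07 + 1.62) = 0.6444 MΩ.
Now apply the divider: V_out = 3.44 × 0.2964 = 1.019 V.
(Unloaded it would be 1.42 V; the load pulls it down.)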